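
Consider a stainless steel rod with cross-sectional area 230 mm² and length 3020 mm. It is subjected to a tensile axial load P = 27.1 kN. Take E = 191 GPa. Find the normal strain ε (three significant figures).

6.17e-04

σ = N/A = 117.8 MPa; ε = σ/E = 117.8/191000 = 6.169e-04.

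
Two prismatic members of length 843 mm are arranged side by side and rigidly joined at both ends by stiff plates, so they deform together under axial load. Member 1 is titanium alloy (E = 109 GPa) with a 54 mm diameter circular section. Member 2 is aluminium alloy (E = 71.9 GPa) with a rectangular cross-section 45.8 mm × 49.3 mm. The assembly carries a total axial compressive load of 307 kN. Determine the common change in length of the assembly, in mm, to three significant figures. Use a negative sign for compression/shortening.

-0.628 mm

A_1 = 2290 mm².
A_2 = 2258 mm².
Equal strain + equilibrium ⇒ each member carries load in proportion to AE: A₁E₁ = 249600000 N, A₂E₂ = 162300000 N, ΣAE = 412000000 N.
δ = PL/ΣAE = -307000·843/412000000 = -0.6282 mm.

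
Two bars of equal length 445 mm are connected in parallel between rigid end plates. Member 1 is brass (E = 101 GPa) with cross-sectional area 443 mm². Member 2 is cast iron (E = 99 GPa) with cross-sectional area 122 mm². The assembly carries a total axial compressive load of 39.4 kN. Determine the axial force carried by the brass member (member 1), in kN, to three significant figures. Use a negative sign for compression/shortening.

Equal strain + equilibrium ⇒ each member carries load in proportion to AE: A₁E₁ = 44740000 N, A₂E₂ = 12080000 N, ΣAE = 56820000 N.
F₁ = P·A₁E₁/ΣAE = -39400·44740000/56820000 = -31030 N.

-31.0 kN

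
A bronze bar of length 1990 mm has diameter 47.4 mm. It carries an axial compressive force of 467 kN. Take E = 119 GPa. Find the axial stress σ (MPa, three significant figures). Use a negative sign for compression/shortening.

-265 MPa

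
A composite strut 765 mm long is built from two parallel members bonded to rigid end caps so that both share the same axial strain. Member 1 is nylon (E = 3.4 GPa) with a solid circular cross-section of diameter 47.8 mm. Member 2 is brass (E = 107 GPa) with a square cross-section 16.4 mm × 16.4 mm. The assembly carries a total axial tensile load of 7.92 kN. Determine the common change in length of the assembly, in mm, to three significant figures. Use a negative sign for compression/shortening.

0.174 mm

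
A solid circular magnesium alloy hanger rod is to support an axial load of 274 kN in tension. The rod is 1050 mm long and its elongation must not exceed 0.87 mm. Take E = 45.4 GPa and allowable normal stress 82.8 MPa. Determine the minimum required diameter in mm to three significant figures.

Required area A ≥ P/σ_allow = 274000/82.8 = 3309 mm².
For a solid circular section, d ≥ √(4A/π) = 64.91 mm.
Elongation limit: A ≥ PL/(Eδ_allow) = 274000·1050/(45400·0.87) = 7284 mm² ⇒ d ≥ 96.3 mm.
The elongation limit governs.

96.3 mm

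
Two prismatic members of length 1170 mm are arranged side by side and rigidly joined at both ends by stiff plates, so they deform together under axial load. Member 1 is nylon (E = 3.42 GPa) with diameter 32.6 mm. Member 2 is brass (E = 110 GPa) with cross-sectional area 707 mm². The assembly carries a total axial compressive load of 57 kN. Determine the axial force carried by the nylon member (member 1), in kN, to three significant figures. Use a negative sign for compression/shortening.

-2.02 kN

A_1 = 834.7 mm².
Equal strain + equilibrium ⇒ each member carries load in proportion to AE: A₁E₁ = 2855000 N, A₂E₂ = 77770000 N, ΣAE = 80620000 N.
F₁ = P·A₁E₁/ΣAE = -57000·2855000/80620000 = -2018 N.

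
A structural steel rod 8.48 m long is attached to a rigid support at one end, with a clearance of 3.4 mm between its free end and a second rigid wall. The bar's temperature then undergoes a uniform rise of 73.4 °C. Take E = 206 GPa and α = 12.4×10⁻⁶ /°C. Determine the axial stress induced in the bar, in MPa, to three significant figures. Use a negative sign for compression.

-105 MPa

Free thermal expansion αLΔT = 12.4e-6 · 8480 · 73.4 = 7.718 mm.
The walls engage after the gap closes; constrained expansion = 7.718 − 3.4 = 4.318 mm.
The walls impose strain ε = −(4.318)/8480 = -5.0922e-04; σ = Eε = 206000 · -5.0922e-04 = -104.9 MPa.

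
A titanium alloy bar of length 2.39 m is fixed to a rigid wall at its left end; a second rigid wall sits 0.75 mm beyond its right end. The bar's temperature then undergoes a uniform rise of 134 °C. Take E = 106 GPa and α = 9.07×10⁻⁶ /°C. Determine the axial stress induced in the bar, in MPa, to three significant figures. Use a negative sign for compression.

-95.6 MPa

Free thermal expansion αLΔT = 9.07e-6 · 2390 · 134 = 2.905 mm.
The walls engage after the gap closes; constrained expansion = 2.905 − 0.75 = 2.155 mm.
The walls impose strain ε = −(2.155)/2390 = -9.0157e-04; σ = Eε = 106000 · -9.0157e-04 = -95.57 MPa.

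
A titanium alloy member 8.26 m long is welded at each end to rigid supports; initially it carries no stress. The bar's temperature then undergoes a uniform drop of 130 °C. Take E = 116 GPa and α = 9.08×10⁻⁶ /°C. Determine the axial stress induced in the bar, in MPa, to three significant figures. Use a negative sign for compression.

137 MPa

Free thermal expansion αLΔT = 9.08e-6 · 8260 · -130 = -9.75 mm.
The walls impose strain ε = −(-9.75)/8260 = 1.1804e-03; σ = Eε = 116000 · 1.1804e-03 = 136.9 MPa.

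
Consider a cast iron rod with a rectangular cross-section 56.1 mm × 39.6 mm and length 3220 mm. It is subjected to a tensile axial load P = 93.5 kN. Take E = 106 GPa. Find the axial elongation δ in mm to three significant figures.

1.28 mm

A = 2222 mm².
δ_mech = NL/(AE) = 93500·3220/(2222·106000) = 1.279 mm.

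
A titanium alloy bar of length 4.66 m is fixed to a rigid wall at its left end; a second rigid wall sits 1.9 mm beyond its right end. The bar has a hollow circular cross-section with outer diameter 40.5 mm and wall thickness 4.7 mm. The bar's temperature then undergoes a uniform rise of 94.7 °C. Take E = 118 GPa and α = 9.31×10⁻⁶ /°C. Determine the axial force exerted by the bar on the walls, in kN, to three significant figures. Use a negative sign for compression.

Free thermal expansion αLΔT = 9.31e-6 · 4660 · 94.7 = 4.109 mm.
The walls engage after the gap closes; constrained expansion = 4.109 − 1.9 = 2.209 mm.
The walls impose strain ε = −(2.209)/4660 = -4.7393e-04; σ = Eε = 118000 · -4.7393e-04 = -55.92 MPa.
Wall reaction R = σ·A = -55.92·528.6 = -29560 N = -29.56 kN.

-29.6 kN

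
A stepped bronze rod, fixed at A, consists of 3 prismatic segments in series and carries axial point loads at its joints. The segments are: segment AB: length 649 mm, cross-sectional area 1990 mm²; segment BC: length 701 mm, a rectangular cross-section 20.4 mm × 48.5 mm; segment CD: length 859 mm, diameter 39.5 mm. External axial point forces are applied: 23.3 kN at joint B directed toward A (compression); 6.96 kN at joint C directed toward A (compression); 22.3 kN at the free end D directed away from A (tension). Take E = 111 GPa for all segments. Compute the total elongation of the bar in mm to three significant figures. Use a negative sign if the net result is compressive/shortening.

0.215 mm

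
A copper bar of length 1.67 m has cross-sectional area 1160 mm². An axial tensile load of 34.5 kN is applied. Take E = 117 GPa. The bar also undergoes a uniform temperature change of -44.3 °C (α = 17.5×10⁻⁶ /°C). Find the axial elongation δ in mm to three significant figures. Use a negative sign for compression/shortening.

-0.870 mm

δ_mech = NL/(AE) = 34500·1670/(1160·117000) = 0.4245 mm.
δ_thermal = αLΔT = 17.5e-6·1670·-44.3 = -1.295 mm.
δ = δ_mech + δ_thermal = -0.8702 mm.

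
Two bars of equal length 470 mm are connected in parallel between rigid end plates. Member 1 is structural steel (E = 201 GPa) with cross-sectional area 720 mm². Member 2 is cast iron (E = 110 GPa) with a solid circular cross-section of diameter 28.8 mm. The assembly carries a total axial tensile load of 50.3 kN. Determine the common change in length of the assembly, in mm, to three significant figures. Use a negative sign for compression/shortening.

A_2 = 651.4 mm².
Equal strain + equilibrium ⇒ each member carries load in proportion to AE: A₁E₁ = 144700000 N, A₂E₂ = 71660000 N, ΣAE = 216400000 N.
δ = PL/ΣAE = 50300·470/216400000 = 0.1093 mm.

0.109 mm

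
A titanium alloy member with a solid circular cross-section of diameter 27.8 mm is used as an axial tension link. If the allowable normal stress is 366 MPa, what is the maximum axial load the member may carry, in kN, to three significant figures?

A = 607 mm².
P_max = σ_allow · A = 366 · 607 = 222200 N = 222.2 kN.

222 kN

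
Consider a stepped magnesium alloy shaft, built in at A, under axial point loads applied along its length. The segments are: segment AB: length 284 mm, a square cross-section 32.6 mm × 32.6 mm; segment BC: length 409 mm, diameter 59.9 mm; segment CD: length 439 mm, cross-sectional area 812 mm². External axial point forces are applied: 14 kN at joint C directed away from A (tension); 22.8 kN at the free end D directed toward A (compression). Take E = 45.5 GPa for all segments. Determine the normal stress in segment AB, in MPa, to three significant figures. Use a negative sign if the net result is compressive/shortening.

Internal axial forces (sectioning from the free end, tension +): N_CD = -22.8 kN, N_BC = -8.8 kN, N_AB = -8.8 kN.
A_AB = 1063 mm².
σ_AB = N_AB/A_AB = -8800/1063 = -8.28 MPa.

-8.28 MPa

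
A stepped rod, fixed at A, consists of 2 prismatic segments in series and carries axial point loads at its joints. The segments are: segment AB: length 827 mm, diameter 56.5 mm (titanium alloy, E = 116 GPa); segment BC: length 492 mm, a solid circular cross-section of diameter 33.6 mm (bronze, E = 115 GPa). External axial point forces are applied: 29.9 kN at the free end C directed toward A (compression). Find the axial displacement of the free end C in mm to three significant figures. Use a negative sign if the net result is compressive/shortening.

-0.229 mm

Internal axial forces (sectioning from the free end, tension +): N_BC = -29.9 kN, N_AB = -29.9 kN.
A_AB = 2507 mm².
A_BC = 886.7 mm².
δ_AB = -29900·827/(2507·116000) = -0.08502 mm
δ_BC = -29900·492/(886.7·115000) = -0.1443 mm
δ = Σδ_i = -0.2293 mm.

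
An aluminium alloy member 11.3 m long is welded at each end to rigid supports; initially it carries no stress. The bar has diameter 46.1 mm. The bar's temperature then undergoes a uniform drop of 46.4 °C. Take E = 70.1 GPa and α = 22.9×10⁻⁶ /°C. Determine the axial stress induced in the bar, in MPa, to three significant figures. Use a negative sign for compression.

74.5 MPa

Free thermal expansion αLΔT = 22.9e-6 · 11300 · -46.4 = -12.01 mm.
The walls impose strain ε = −(-12.01)/11300 = 1.0626e-03; σ = Eε = 70100 · 1.0626e-03 = 74.49 MPa.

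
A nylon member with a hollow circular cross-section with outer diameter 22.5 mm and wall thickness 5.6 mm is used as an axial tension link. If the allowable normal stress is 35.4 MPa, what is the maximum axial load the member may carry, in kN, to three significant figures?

A = 297.3 mm².
P_max = σ_allow · A = 35.4 · 297.3 = 10530 N = 10.53 kN.

10.5 kN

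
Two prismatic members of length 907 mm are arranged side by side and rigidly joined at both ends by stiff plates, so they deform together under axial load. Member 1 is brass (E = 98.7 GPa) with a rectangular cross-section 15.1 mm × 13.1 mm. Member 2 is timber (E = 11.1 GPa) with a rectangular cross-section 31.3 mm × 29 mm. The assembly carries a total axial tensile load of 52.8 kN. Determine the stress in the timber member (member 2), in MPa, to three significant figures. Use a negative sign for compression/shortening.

19.8 MPa

A_1 = 197.8 mm².
A_2 = 907.7 mm².
Equal strain + equilibrium ⇒ each member carries load in proportion to AE: A₁E₁ = 19520000 N, A₂E₂ = 10080000 N, ΣAE = 29600000 N.
σ₂ = P·E₂/ΣAE = 52800·11100/29600000 = 19.8 MPa.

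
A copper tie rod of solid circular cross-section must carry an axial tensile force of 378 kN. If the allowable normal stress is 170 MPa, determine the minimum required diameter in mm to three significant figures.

Required area A ≥ P/σ_allow = 378000/170 = 2224 mm².
For a solid circular section, d ≥ √(4A/π) = 53.21 mm.

53.2 mm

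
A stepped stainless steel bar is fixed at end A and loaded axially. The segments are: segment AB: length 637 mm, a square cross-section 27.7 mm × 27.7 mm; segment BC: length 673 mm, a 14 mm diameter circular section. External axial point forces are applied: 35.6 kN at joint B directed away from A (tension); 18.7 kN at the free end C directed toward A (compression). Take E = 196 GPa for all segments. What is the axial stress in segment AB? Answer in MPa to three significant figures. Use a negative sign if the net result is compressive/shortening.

Internal axial forces (sectioning from the free end, tension +): N_BC = -18.7 kN, N_AB = 16.9 kN.
A_AB = 767.3 mm².
σ_AB = N_AB/A_AB = 16900/767.3 = 22.03 MPa.

22.0 MPa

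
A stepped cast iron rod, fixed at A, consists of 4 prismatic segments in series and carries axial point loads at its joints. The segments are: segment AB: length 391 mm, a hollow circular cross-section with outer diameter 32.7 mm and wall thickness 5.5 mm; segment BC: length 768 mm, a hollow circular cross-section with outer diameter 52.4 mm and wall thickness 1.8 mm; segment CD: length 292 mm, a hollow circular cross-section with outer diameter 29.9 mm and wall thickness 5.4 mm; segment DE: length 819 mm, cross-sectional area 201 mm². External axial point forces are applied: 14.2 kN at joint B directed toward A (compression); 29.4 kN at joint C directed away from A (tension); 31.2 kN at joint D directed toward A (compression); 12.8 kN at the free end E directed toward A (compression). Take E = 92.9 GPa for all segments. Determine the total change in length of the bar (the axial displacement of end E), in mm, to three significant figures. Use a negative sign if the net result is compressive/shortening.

-1.57 mm

Internal axial forces (sectioning from the free end, tension +): N_DE = -12.8 kN, N_CD = -44 kN, N_BC = -14.6 kN, N_AB = -28.8 kN.
A_AB = 470 mm².
A_BC = 286.1 mm².
A_CD = 415.6 mm².
δ_AB = -28800·391/(470·92900) = -0.2579 mm
δ_BC = -14600·768/(286.1·92900) = -0.4218 mm
δ_CD = -44000·292/(415.6·92900) = -0.3327 mm
δ_DE = -12800·819/(201·92900) = -0.5614 mm
δ = Σδ_i = -1.574 mm.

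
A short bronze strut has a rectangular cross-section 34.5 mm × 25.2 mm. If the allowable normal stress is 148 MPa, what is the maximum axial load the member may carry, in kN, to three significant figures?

129 kN

A = 869.4 mm².
P_max = σ_allow · A = 148 · 869.4 = 128700 N = 128.7 kN.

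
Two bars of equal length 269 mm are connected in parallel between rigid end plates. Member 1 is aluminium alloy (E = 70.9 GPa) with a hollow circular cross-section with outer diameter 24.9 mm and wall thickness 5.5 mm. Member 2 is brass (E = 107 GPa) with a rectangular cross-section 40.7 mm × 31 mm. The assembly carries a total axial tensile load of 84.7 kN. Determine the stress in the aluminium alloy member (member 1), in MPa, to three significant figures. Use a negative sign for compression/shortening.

37.8 MPa

A_1 = 335.2 mm².
A_2 = 1262 mm².
Equal strain + equilibrium ⇒ each member carries load in proportion to AE: A₁E₁ = 23770000 N, A₂E₂ = 135000000 N, ΣAE = 158800000 N.
σ₁ = P·E₁/ΣAE = 84700·70900/158800000 = 37.82 MPa.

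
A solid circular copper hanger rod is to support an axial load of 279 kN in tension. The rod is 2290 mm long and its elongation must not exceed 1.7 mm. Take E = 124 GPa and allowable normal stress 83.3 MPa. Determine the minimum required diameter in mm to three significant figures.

Required area A ≥ P/σ_allow = 279000/83.3 = 3349 mm².
For a solid circular section, d ≥ √(4A/π) = 65.3 mm.
Elongation limit: A ≥ PL/(Eδ_allow) = 279000·2290/(124000·1.7) = 3031 mm² ⇒ d ≥ 62.12 mm.
The stress limit governs.

65.3 mm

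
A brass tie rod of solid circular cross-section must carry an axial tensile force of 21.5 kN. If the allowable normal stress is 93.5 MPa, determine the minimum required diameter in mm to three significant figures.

17.1 mm

Required area A ≥ P/σ_allow = 21500/93.5 = 229.9 mm².
For a solid circular section, d ≥ √(4A/π) = 17.11 mm.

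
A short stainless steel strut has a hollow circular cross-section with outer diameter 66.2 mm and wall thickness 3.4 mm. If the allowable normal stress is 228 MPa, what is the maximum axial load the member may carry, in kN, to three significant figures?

153 kN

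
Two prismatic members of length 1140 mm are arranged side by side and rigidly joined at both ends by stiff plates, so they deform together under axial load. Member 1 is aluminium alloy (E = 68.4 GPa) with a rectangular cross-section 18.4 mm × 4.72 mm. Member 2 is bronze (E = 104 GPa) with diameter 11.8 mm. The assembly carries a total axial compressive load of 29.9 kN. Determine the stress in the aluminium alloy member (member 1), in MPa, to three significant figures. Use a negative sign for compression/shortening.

A_1 = 86.85 mm².
A_2 = 109.4 mm².
Equal strain + equilibrium ⇒ each member carries load in proportion to AE: A₁E₁ = 5940000 N, A₂E₂ = 11370000 N, ΣAE = 17310000 N.
σ₁ = P·E₁/ΣAE = -29900·68400/17310000 = -118.1 MPa.

-118 MPa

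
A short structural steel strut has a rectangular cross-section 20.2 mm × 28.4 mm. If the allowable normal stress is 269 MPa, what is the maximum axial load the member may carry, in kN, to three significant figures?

A = 573.7 mm².
P_max = σ_allow · A = 269 · 573.7 = 154300 N = 154.3 kN.

154 kN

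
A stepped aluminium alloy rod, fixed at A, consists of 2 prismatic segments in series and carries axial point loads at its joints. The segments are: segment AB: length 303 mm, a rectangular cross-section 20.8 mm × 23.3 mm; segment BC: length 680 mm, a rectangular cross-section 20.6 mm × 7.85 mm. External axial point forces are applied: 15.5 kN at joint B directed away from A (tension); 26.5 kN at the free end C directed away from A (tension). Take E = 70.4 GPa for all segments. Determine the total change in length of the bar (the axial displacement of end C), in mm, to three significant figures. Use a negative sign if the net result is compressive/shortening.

1.96 mm

Internal axial forces (sectioning from the free end, tension +): N_BC = 26.5 kN, N_AB = 42 kN.
A_AB = 484.6 mm².
A_BC = 161.7 mm².
δ_AB = 42000·303/(484.6·70400) = 0.373 mm
δ_BC = 26500·680/(161.7·70400) = 1.583 mm
δ = Σδ_i = 1.956 mm.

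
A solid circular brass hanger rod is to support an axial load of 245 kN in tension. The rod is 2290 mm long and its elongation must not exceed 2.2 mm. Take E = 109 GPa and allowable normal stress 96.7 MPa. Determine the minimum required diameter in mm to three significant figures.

56.8 mm

Required area A ≥ P/σ_allow = 245000/96.7 = 2534 mm².
For a solid circular section, d ≥ √(4A/π) = 56.8 mm.
Elongation limit: A ≥ PL/(Eδ_allow) = 245000·2290/(109000·2.2) = 2340 mm² ⇒ d ≥ 54.58 mm.
The stress limit governs.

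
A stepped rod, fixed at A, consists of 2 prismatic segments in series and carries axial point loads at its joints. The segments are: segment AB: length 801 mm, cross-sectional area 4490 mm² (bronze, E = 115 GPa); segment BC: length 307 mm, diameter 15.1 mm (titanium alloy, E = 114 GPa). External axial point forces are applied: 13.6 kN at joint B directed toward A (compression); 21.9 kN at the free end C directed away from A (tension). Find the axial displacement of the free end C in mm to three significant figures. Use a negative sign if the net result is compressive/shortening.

Internal axial forces (sectioning from the free end, tension +): N_BC = 21.9 kN, N_AB = 8.3 kN.
A_BC = 179.1 mm².
δ_AB = 8300·801/(4490·115000) = 0.01288 mm
δ_BC = 21900·307/(179.1·114000) = 0.3293 mm
δ = Σδ_i = 0.3422 mm.

0.342 mm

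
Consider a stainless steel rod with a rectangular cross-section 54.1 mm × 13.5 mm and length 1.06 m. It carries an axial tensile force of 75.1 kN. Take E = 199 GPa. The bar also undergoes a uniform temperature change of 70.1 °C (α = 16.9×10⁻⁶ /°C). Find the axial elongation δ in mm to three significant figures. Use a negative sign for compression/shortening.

A = 730.4 mm².
δ_mech = NL/(AE) = 75100·1060/(730.4·199000) = 0.5477 mm.
δ_thermal = αLΔT = 16.9e-6·1060·70.1 = 1.256 mm.
δ = δ_mech + δ_thermal = 1.803 mm.

1.80 mm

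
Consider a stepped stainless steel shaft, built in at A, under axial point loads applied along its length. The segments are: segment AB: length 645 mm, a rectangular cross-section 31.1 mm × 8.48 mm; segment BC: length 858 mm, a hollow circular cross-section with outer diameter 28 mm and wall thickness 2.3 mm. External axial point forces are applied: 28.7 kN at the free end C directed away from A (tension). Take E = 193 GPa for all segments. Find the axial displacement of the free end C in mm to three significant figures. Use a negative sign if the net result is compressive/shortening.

Internal axial forces (sectioning from the free end, tension +): N_BC = 28.7 kN, N_AB = 28.7 kN.
A_AB = 263.7 mm².
A_BC = 185.7 mm².
δ_AB = 28700·645/(263.7·193000) = 0.3637 mm
δ_BC = 28700·858/(185.7·193000) = 0.6871 mm
δ = Σδ_i = 1.051 mm.

1.05 mm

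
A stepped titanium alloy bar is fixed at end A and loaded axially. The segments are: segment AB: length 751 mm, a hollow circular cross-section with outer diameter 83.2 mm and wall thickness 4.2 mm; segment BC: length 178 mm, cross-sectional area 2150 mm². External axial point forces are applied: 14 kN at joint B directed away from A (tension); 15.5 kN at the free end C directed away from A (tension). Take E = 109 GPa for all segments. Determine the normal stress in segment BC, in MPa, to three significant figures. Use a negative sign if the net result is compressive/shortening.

Internal axial forces (sectioning from the free end, tension +): N_BC = 15.5 kN, N_AB = 29.5 kN.
σ_BC = N_BC/A_BC = 15500/2150 = 7.209 MPa.

7.21 MPa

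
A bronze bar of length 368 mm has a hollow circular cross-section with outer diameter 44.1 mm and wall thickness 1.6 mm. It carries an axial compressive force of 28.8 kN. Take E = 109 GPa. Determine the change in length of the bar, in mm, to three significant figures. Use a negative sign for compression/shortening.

-0.455 mm

A = 213.6 mm².
δ_mech = NL/(AE) = -28800·368/(213.6·109000) = -0.4552 mm.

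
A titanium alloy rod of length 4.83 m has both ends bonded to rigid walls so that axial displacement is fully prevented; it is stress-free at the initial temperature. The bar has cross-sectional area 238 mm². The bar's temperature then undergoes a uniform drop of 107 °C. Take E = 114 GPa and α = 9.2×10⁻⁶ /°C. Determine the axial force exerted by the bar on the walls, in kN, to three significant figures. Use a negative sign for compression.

Free thermal expansion αLΔT = 9.2e-6 · 4830 · -107 = -4.755 mm.
The walls impose strain ε = −(-4.755)/4830 = 9.8440e-04; σ = Eε = 114000 · 9.8440e-04 = 112.2 MPa.
Wall reaction R = σ·A = 112.2·238 = 26710 N = 26.71 kN.

26.7 kN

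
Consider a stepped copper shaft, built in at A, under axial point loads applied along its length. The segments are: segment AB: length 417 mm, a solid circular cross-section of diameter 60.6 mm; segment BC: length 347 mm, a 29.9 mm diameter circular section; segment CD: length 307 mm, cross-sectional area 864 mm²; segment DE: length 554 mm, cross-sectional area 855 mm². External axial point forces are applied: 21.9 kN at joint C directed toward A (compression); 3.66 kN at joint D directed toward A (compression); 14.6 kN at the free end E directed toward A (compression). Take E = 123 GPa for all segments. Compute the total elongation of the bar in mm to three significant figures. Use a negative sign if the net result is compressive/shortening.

Internal axial forces (sectioning from the free end, tension +): N_DE = -14.6 kN, N_CD = -18.26 kN, N_BC = -40.16 kN, N_AB = -40.16 kN.
A_AB = 2884 mm².
A_BC = 702.2 mm².
δ_AB = -40160·417/(2884·123000) = -0.04721 mm
δ_BC = -40160·347/(702.2·123000) = -0.1614 mm
δ_CD = -18260·307/(864·123000) = -0.05275 mm
δ_DE = -14600·554/(855·123000) = -0.07691 mm
δ = Σδ_i = -0.3382 mm.

-0.338 mm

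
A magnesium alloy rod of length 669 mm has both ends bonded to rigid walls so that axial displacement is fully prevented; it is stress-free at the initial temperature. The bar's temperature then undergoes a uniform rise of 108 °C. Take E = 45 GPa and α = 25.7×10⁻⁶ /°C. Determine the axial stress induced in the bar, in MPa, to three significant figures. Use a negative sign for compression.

-125 MPa

Free thermal expansion αLΔT = 25.7e-6 · 669 · 108 = 1.857 mm.
The walls impose strain ε = −(1.857)/669 = -2.7756e-03; σ = Eε = 45000 · -2.7756e-03 = -124.9 MPa.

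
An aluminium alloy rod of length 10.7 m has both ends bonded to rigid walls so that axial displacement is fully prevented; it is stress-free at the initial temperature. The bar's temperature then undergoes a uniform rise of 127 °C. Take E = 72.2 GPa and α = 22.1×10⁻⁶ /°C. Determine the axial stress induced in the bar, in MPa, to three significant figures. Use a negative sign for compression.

-203 MPa

Free thermal expansion αLΔT = 22.1e-6 · 10700 · 127 = 30.03 mm.
The walls impose strain ε = −(30.03)/10700 = -2.8067e-03; σ = Eε = 72200 · -2.8067e-03 = -202.6 MPa.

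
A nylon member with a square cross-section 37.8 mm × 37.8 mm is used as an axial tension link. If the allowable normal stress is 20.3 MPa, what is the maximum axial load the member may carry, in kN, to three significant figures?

29.0 kN

A = 1429 mm².
P_max = σ_allow · A = 20.3 · 1429 = 29010 N = 29.01 kN.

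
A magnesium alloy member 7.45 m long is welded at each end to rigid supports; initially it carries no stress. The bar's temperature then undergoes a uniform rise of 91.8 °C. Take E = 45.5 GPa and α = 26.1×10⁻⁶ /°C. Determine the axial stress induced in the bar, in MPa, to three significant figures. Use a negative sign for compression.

Free thermal expansion αLΔT = 26.1e-6 · 7450 · 91.8 = 17.85 mm.
The walls impose strain ε = −(17.85)/7450 = -2.3960e-03; σ = Eε = 45500 · -2.3960e-03 = -109 MPa.

-109 MPa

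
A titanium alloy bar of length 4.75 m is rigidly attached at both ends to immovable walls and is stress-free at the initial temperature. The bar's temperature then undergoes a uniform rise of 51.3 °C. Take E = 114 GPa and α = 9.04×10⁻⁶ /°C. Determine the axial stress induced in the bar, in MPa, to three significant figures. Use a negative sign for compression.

Free thermal expansion αLΔT = 9.04e-6 · 4750 · 51.3 = 2.203 mm.
The walls impose strain ε = −(2.203)/4750 = -4.6375e-04; σ = Eε = 114000 · -4.6375e-04 = -52.87 MPa.

-52.9 MPa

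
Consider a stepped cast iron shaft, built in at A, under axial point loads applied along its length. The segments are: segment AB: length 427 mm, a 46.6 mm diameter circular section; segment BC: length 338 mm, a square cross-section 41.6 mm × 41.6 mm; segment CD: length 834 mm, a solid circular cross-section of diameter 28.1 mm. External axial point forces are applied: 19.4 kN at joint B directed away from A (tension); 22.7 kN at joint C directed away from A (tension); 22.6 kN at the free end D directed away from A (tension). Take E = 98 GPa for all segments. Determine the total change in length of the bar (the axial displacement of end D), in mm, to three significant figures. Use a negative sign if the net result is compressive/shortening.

0.566 mm

Internal axial forces (sectioning from the free end, tension +): N_CD = 22.6 kN, N_BC = 45.3 kN, N_AB = 64.7 kN.
A_AB = 1706 mm².
A_BC = 1731 mm².
A_CD = 620.2 mm².
δ_AB = 64700·427/(1706·98000) = 0.1653 mm
δ_BC = 45300·338/(1731·98000) = 0.09028 mm
δ_CD = 22600·834/(620.2·98000) = 0.3101 mm
δ = Σδ_i = 0.5657 mm.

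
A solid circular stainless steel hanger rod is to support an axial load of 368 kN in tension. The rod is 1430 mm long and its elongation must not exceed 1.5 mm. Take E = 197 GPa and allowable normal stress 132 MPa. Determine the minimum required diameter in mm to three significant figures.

59.6 mm

Required area A ≥ P/σ_allow = 368000/132 = 2788 mm².
For a solid circular section, d ≥ √(4A/π) = 59.58 mm.
Elongation limit: A ≥ PL/(Eδ_allow) = 368000·1430/(197000·1.5) = 1781 mm² ⇒ d ≥ 47.62 mm.
The stress limit governs.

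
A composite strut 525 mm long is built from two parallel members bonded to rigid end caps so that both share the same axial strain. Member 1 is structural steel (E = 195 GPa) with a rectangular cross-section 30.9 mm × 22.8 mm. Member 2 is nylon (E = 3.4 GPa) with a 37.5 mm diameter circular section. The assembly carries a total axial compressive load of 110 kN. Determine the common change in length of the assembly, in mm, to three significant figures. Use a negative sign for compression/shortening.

-0.409 mm

A_1 = 704.5 mm².
A_2 = 1104 mm².
Equal strain + equilibrium ⇒ each member carries load in proportion to AE: A₁E₁ = 137400000 N, A₂E₂ = 3755000 N, ΣAE = 141100000 N.
δ = PL/ΣAE = -110000·525/141100000 = -0.4092 mm.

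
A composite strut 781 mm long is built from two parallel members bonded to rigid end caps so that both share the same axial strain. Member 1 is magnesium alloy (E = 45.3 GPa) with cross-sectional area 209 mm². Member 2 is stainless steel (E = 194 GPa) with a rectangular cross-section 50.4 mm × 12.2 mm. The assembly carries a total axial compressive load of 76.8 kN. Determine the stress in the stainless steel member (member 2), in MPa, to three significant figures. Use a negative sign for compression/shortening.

A_2 = 614.9 mm².
Equal strain + equilibrium ⇒ each member carries load in proportion to AE: A₁E₁ = 9468000 N, A₂E₂ = 119300000 N, ΣAE = 128800000 N.
σ₂ = P·E₂/ΣAE = -76800·194000/128800000 = -115.7 MPa.

-116 MPa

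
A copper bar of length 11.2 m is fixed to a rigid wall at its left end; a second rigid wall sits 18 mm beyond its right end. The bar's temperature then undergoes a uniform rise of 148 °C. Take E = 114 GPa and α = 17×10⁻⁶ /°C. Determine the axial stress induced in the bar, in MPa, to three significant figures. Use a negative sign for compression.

Free thermal expansion αLΔT = 17e-6 · 11200 · 148 = 28.18 mm.
The walls engage after the gap closes; constrained expansion = 28.18 − 18 = 10.18 mm.
The walls impose strain ε = −(10.18)/11200 = -9.0886e-04; σ = Eε = 114000 · -9.0886e-04 = -103.6 MPa.

-104 MPa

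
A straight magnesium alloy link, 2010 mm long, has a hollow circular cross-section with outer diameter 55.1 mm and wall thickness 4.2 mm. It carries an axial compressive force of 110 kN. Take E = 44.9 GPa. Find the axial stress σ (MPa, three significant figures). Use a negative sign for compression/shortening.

-164 MPa

A = 671.6 mm².
σ = N/A = -110000/671.6 = -163.8 MPa.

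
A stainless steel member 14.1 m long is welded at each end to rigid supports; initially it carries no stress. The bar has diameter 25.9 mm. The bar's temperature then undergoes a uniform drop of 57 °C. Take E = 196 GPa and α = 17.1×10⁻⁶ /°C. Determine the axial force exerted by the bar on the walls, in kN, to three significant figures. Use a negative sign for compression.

101 kN

Free thermal expansion αLΔT = 17.1e-6 · 14100 · -57 = -13.74 mm.
The walls impose strain ε = −(-13.74)/14100 = 9.7470e-04; σ = Eε = 196000 · 9.7470e-04 = 191 MPa.
Wall reaction R = σ·A = 191·526.9 = 100700 N = 100.7 kN.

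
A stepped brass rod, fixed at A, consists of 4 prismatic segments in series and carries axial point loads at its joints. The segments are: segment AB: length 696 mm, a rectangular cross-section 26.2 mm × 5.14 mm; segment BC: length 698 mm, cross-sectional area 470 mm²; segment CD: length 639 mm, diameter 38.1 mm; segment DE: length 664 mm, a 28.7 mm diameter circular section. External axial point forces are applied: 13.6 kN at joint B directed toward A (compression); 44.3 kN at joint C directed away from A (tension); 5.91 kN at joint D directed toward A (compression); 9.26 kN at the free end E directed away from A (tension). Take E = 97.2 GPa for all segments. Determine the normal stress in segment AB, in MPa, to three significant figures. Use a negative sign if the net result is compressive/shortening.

253 MPa

Internal axial forces (sectioning from the free end, tension +): N_DE = 9.26 kN, N_CD = 3.35 kN, N_BC = 47.65 kN, N_AB = 34.05 kN.
A_AB = 134.7 mm².
σ_AB = N_AB/A_AB = 34050/134.7 = 252.8 MPa.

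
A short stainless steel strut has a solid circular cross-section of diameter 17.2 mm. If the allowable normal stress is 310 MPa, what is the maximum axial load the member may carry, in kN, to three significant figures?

A = 232.4 mm².
P_max = σ_allow · A = 310 · 232.4 = 72030 N = 72.03 kN.

72.0 kN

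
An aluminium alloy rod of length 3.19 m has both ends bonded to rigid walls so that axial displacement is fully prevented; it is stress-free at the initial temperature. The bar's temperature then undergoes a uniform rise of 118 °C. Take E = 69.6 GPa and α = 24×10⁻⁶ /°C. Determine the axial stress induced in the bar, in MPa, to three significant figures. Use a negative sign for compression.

Free thermal expansion αLΔT = 24e-6 · 3190 · 118 = 9.034 mm.
The walls impose strain ε = −(9.034)/3190 = -2.8320e-03; σ = Eε = 69600 · -2.8320e-03 = -197.1 MPa.

-197 MPa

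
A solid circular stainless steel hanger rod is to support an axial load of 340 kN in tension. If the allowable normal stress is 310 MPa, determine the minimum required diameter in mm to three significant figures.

37.4 mm

Required area A ≥ P/σ_allow = 340000/310 = 1097 mm².
For a solid circular section, d ≥ √(4A/π) = 37.37 mm.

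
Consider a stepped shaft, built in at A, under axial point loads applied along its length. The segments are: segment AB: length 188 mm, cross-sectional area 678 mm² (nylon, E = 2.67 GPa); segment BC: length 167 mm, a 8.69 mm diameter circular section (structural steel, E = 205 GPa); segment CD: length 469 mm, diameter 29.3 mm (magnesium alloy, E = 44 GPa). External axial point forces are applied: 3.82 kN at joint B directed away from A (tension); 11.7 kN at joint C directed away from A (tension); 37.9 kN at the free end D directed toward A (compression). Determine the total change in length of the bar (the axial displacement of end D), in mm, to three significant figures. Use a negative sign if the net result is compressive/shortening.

Internal axial forces (sectioning from the free end, tension +): N_CD = -37.9 kN, N_BC = -26.2 kN, N_AB = -22.38 kN.
A_BC = 59.31 mm².
A_CD = 674.3 mm².
δ_AB = -22380·188/(678·2670) = -2.324 mm
δ_BC = -26200·167/(59.31·205000) = -0.3599 mm
δ_CD = -37900·469/(674.3·44000) = -0.5991 mm
δ = Σδ_i = -3.283 mm.

-3.28 mm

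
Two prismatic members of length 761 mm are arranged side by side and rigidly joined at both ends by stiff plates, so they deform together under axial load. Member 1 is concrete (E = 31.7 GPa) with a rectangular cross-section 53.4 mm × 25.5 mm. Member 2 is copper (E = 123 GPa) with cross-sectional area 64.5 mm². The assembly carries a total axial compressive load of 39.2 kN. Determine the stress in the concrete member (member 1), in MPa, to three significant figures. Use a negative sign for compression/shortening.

A_1 = 1362 mm².
Equal strain + equilibrium ⇒ each member carries load in proportion to AE: A₁E₁ = 43170000 N, A₂E₂ = 7934000 N, ΣAE = 51100000 N.
σ₁ = P·E₁/ΣAE = -39200·31700/51100000 = -24.32 MPa.

-24.3 MPa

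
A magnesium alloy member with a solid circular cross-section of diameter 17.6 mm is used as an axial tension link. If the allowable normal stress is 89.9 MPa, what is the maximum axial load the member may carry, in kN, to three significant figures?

A = 243.3 mm².
P_max = σ_allow · A = 89.9 · 243.3 = 21870 N = 21.87 kN.

21.9 kN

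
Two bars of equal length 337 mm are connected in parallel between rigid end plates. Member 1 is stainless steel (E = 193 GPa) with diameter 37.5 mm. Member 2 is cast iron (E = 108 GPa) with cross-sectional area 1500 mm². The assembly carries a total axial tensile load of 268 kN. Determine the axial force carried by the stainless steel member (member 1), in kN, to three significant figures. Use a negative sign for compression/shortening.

152 kN

A_1 = 1104 mm².
Equal strain + equilibrium ⇒ each member carries load in proportion to AE: A₁E₁ = 213200000 N, A₂E₂ = 162000000 N, ΣAE = 375200000 N.
F₁ = P·A₁E₁/ΣAE = 268000·213200000/375200000 = 152300 N.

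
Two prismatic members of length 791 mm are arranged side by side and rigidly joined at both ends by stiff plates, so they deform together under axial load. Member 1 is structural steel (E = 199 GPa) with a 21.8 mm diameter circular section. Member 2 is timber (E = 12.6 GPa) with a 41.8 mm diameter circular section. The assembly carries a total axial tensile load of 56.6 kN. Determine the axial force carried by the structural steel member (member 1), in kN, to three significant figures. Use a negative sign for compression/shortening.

A_1 = 373.3 mm².
A_2 = 1372 mm².
Equal strain + equilibrium ⇒ each member carries load in proportion to AE: A₁E₁ = 74280000 N, A₂E₂ = 17290000 N, ΣAE = 91570000 N.
F₁ = P·A₁E₁/ΣAE = 56600·74280000/91570000 = 45910 N.

45.9 kN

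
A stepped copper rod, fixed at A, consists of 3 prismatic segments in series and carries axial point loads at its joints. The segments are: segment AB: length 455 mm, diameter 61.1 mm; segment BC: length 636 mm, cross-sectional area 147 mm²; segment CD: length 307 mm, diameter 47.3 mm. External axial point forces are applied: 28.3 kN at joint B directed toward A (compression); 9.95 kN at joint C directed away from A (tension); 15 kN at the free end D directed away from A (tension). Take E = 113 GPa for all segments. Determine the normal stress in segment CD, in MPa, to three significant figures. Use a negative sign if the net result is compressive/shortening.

Internal axial forces (sectioning from the free end, tension +): N_CD = 15 kN, N_BC = 24.95 kN, N_AB = -3.35 kN.
A_CD = 1757 mm².
σ_CD = N_CD/A_CD = 15000/1757 = 8.536 MPa.

8.54 MPa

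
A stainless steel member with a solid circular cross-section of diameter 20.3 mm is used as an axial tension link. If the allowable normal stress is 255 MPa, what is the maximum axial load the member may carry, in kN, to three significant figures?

82.5 kN

A = 323.7 mm².
P_max = σ_allow · A = 255 · 323.7 = 82530 N = 82.53 kN.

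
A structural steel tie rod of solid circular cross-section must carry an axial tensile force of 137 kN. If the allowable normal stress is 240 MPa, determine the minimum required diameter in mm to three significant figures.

Required area A ≥ P/σ_allow = 137000/240 = 570.8 mm².
For a solid circular section, d ≥ √(4A/π) = 26.96 mm.

27.0 mm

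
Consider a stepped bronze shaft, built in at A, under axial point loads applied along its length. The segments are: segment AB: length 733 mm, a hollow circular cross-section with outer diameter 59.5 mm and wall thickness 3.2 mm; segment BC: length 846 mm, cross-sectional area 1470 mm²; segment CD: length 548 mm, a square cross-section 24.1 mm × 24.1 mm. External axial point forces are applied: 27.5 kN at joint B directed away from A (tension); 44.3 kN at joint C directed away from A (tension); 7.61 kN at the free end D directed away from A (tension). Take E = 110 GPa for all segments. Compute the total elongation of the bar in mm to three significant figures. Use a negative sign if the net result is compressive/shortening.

1.27 mm

Internal axial forces (sectioning from the free end, tension +): N_CD = 7.61 kN, N_BC = 51.91 kN, N_AB = 79.41 kN.
A_AB = 566 mm².
A_CD = 580.8 mm².
δ_AB = 79410·733/(566·110000) = 0.9349 mm
δ_BC = 51910·846/(1470·110000) = 0.2716 mm
δ_CD = 7610·548/(580.8·110000) = 0.06527 mm
δ = Σδ_i = 1.272 mm.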